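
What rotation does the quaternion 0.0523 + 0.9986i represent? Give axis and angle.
axis = (1, 0, 0), θ = 174°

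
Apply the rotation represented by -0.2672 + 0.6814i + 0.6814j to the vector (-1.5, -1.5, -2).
(-0.772, -2.228, 1.714)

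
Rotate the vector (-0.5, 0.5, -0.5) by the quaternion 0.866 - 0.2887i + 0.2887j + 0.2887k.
(-0.833, -0.167, -0.167)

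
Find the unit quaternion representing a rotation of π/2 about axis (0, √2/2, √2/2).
0.7071 + 0.5j + 0.5k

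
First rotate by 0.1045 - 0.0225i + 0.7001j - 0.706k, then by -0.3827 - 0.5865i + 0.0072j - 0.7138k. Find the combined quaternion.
-0.5622 + 0.442i - 0.6652j - 0.2149k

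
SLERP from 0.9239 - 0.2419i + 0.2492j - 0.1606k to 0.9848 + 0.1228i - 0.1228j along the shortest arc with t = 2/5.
0.9847 - 0.0988i + 0.1033j - 0.0996k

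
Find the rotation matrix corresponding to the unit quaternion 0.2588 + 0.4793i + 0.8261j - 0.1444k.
[[-0.4066, 0.8666, 0.2892], [0.7172, 0.4988, -0.4867], [-0.566, 0.0095, -0.8243]]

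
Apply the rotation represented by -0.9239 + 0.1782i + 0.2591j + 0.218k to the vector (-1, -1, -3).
(-0.063, -1.858, -2.747)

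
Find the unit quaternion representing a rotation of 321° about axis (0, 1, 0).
-0.9426 + 0.3338j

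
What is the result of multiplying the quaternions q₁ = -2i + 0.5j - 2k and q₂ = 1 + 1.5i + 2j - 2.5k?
-3 + 0.75i - 7.5j - 6.75k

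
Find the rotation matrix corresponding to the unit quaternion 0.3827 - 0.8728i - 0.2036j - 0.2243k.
[[0.8165, 0.5271, 0.2357], [0.1837, -0.6242, 0.7594], [0.5474, -0.5767, -0.6065]]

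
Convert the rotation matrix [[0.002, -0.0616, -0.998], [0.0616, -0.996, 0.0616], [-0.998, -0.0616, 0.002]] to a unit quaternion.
0.0436 - 0.7064i + 0.7064k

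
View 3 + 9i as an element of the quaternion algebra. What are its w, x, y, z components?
3 + 9i + 0j + 0k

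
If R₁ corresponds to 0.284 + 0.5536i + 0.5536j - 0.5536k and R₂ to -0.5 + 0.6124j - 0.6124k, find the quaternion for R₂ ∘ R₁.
-0.82 - 0.2768i - 0.4419j - 0.2361k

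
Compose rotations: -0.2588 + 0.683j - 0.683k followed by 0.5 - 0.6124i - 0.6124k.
-0.5477 + 0.5768i - 0.0768j - 0.6013k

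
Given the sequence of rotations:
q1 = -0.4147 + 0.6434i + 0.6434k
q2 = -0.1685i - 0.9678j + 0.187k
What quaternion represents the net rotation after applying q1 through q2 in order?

q2 · q1 = -0.0119 - 0.5528i + 0.6301j + 0.5451k
-0.0119 - 0.5528i + 0.6301j + 0.5451k


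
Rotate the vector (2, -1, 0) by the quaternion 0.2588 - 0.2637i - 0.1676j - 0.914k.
(-2.015, 0.04, 0.968)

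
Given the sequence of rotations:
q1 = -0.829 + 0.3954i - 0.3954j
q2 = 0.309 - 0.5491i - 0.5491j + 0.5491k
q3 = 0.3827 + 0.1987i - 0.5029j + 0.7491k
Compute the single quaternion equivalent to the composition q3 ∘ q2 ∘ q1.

q2 · q1 = -0.2562 + 0.7945i + 0.5501j - 0.021k
q3 · q2 · q1 = 0.0365 - 0.1484i + 0.9387j + 0.3089k
0.0365 - 0.1484i + 0.9387j + 0.3089k


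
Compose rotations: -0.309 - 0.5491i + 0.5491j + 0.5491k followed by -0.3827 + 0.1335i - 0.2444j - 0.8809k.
0.8095 + 0.5184i + 0.2758j + 0.0012k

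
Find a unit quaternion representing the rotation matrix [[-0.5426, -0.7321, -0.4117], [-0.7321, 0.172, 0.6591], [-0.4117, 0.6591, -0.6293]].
-0.4782i + 0.7655j + 0.4305k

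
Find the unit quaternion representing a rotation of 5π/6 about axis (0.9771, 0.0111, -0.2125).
0.2588 + 0.9438i + 0.0107j - 0.2053k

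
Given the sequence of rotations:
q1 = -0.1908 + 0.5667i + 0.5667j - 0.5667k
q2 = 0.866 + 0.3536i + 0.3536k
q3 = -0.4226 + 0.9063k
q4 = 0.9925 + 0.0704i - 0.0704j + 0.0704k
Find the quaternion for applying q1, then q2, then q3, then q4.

q2 · q1 = -0.1652 + 0.2229i + 0.8915j - 0.3578k
q3 · q2 · q1 = 0.3941 - 0.9022i - 0.1747j + 0.0015k
q4 · q3 · q2 · q1 = 0.4423 - 0.8555i - 0.2648j - 0.0466k
0.4423 - 0.8555i - 0.2648j - 0.0466k


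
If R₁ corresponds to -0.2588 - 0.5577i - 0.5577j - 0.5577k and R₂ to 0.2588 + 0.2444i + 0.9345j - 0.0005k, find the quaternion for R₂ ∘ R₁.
0.5902 - 0.729i - 0.2496j + 0.2407k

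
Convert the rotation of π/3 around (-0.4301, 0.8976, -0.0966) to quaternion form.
0.866 - 0.215i + 0.4488j - 0.0483k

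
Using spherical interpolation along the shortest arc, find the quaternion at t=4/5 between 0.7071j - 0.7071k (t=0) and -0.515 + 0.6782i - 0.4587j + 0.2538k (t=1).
0.4416 - 0.5816i + 0.5629j - 0.3871k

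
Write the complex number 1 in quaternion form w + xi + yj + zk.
1 + 0i + 0j + 0k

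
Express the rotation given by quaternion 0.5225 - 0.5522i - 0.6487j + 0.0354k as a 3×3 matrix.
[[0.1559, 0.6794, -0.717], [0.7534, 0.3876, 0.5311], [0.6388, -0.623, -0.4515]]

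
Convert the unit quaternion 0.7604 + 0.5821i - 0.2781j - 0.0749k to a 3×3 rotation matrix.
[[0.8341, -0.2099, -0.5101], [-0.4377, 0.3111, -0.8436], [0.3357, 0.9269, 0.1676]]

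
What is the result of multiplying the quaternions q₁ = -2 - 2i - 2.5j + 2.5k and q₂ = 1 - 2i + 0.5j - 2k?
0.25 + 5.75i - 12.5j + 0.5k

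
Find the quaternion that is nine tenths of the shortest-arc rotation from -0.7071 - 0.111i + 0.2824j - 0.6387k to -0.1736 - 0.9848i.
-0.2634 - 0.9599i + 0.0387j - 0.0875k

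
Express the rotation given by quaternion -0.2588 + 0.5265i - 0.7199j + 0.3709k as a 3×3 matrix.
[[-0.3116, -0.5661, 0.7632], [-0.95, 0.1705, -0.2615], [0.0179, -0.8065, -0.5909]]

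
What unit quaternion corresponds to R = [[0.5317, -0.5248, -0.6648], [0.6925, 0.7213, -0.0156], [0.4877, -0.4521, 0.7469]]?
0.866 - 0.126i - 0.3327j + 0.3514k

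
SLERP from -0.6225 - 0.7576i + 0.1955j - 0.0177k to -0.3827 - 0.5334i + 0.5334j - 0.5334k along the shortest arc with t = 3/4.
-0.4669 - 0.621i + 0.4686j - 0.4204k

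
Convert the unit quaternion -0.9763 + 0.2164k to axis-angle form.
axis = (0, 0, 1), θ = 335°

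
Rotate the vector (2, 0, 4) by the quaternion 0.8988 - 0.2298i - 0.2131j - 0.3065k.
(0.474, 1.269, 4.262)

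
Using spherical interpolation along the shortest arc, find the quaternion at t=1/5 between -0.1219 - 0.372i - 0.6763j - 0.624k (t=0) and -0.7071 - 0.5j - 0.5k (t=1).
-0.2557 - 0.3079i - 0.6693j - 0.626k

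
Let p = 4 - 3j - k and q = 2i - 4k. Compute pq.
-4 + 20i - 2j - 10k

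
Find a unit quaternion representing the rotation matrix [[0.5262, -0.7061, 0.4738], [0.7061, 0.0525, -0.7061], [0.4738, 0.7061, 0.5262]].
0.7254 + 0.4867i + 0.4867k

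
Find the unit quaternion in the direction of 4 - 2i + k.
0.8729 - 0.4364i + 0.2182k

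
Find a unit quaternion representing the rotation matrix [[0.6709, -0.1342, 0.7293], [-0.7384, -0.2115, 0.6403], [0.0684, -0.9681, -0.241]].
0.5519 - 0.7286i + 0.2994j - 0.2737k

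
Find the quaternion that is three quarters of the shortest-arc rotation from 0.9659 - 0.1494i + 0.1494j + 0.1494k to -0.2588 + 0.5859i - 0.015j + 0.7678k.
0.5514 - 0.5591i + 0.0636j - 0.6159k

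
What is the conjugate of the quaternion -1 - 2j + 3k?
-1 + 2j - 3k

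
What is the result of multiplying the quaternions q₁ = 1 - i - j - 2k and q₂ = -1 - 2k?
-5 + 3i - j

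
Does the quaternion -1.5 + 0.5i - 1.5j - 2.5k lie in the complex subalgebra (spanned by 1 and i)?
No. The quaternion -1.5 + 0.5i - 1.5j - 2.5k has j-coefficient y = -1.5 and k-coefficient z = -2.5, not both zero, so it does not lie in the complex subalgebra spanned by 1 and i.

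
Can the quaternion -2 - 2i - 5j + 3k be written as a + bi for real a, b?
No. The quaternion -2 - 2i - 5j + 3k has j-coefficient y = -5 and k-coefficient z = 3, not both zero, so it does not lie in the complex subalgebra spanned by 1 and i.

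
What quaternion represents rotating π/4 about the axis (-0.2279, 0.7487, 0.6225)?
0.9239 - 0.0872i + 0.2865j + 0.2382k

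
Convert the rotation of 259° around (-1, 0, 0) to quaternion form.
-0.6361 - 0.7716i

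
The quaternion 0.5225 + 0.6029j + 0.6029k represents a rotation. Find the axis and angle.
axis = (0, √2/2, √2/2), θ = 117°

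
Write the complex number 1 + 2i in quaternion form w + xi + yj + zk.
1 + 2i + 0j + 0k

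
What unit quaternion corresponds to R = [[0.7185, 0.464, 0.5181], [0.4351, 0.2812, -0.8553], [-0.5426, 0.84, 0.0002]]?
0.7071 + 0.5994i + 0.375j - 0.0102k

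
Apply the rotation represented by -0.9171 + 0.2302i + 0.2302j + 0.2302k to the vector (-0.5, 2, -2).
(1.295, 0.678, -2.473)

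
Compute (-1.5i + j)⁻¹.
0.4615i - 0.3077j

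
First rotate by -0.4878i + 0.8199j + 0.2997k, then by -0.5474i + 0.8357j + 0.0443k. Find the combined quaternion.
-0.9655 + 0.2141i + 0.1424j - 0.0412k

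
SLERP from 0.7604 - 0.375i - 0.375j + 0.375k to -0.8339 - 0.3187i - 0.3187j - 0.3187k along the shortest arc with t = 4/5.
0.8953 + 0.1833i + 0.1833j + 0.3623k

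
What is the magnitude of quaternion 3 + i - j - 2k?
√15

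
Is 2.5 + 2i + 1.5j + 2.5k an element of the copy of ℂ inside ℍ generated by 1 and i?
No. The quaternion 2.5 + 2i + 1.5j + 2.5k has j-coefficient y = 1.5 and k-coefficient z = 2.5, not both zero, so it does not lie in the complex subalgebra spanned by 1 and i.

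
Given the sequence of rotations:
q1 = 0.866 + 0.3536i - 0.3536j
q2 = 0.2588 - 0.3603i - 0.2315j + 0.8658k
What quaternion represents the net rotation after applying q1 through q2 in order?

q2 · q1 = 0.2697 + 0.0856i + 0.0142j + 0.959k
0.2697 + 0.0856i + 0.0142j + 0.959k


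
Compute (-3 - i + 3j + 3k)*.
-3 + i - 3j - 3k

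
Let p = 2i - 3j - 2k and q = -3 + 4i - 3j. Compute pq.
-17 - 12i + j + 12k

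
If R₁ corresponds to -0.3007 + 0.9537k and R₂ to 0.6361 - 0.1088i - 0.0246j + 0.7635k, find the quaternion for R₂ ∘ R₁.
-0.9194 + 0.0093i + 0.1112j + 0.3771k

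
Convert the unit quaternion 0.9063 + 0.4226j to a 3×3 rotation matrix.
[[0.6428, 0, 0.766], [0, 1, 0], [-0.766, 0, 0.6428]]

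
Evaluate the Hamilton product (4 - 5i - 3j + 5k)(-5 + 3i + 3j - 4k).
24 + 34i + 22j - 47k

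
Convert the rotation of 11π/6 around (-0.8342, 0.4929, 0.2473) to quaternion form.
-0.9659 - 0.2159i + 0.1276j + 0.064k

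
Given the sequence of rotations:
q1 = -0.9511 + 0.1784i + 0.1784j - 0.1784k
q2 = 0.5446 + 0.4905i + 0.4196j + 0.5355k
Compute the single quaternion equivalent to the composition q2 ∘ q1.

q2 · q1 = -0.5848 - 0.5397i - 0.1189j - 0.5938k
-0.5848 - 0.5397i - 0.1189j - 0.5938k


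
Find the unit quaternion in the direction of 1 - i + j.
0.5774 - 0.5774i + 0.5774j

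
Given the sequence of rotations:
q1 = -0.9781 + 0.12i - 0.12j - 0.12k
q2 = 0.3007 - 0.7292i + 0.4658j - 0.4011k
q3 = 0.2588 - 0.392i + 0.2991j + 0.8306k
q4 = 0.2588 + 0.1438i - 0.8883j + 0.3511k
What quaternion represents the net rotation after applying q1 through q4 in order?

q2 · q1 = -0.1988 + 0.6453i - 0.6273j + 0.3878k
q3 · q2 · q1 = 0.067 + 0.882i + 0.4662j - 0.0119k
q4 · q3 · q2 · q1 = 0.3088 + 0.0848i + 0.3725j + 0.871k
0.3088 + 0.0848i + 0.3725j + 0.871k


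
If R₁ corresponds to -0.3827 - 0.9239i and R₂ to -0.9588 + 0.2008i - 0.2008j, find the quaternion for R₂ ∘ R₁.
0.5525 + 0.809i + 0.0768j - 0.1855k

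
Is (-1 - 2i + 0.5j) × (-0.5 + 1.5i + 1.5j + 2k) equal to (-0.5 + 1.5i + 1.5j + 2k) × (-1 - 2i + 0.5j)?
No: pq = 2.75 + 0.5i + 2.25j - 5.75k ≠ 2.75 - 1.5i - 5.75j + 1.75k = qp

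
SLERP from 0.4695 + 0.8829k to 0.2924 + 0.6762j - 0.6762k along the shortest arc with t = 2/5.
0.183 - 0.3224j + 0.9287k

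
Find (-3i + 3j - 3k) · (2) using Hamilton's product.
-6i + 6j - 6k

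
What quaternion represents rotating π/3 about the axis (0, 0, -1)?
0.866 - 0.5k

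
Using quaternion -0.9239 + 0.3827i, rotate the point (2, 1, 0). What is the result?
(2, 0.707, -0.707)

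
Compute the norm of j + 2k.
√5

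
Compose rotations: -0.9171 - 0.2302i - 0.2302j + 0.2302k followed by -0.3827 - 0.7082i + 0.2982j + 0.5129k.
0.1385 + 0.9243i - 0.1404j - 0.3268k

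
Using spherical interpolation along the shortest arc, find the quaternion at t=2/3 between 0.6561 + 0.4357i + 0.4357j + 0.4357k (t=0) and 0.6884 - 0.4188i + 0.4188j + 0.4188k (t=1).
0.7412 - 0.1374i + 0.4646j + 0.4646k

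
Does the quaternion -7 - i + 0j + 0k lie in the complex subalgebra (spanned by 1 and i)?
Yes. The quaternion -7 - i has j- and k-coefficients y = z = 0, so it lies in the complex subalgebra spanned by 1 and i.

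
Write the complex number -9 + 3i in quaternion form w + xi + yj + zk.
-9 + 3i + 0j + 0k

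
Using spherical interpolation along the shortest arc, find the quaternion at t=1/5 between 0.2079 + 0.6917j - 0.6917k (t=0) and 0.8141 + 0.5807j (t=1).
0.3662 + 0.7222j - 0.5868k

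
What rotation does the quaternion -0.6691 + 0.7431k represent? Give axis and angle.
axis = (0, 0, 1), θ = 264°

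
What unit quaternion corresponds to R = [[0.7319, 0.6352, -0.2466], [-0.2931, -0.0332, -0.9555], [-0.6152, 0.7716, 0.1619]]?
0.682 + 0.6331i + 0.1351j - 0.3403k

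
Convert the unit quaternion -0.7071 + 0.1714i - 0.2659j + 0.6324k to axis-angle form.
axis = (0.2424, -0.376, 0.8943), θ = 3π/2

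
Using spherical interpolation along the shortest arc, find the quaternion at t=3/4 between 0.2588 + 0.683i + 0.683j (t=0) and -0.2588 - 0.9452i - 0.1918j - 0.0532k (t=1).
0.2669 + 0.9057i + 0.327j + 0.0409k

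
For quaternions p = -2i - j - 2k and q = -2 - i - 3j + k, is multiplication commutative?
No: pq = -3 - 3i + 6j + 9k ≠ -3 + 11i - 2j - k = qp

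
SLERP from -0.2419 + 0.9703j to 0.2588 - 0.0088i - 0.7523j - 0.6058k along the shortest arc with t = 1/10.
-0.2486 + 0.0009i + 0.9664j + 0.0651k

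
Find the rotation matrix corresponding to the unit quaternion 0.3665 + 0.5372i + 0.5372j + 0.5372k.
[[-0.1543, 0.1834, 0.9709], [0.9709, -0.1543, 0.1834], [0.1834, 0.9709, -0.1543]]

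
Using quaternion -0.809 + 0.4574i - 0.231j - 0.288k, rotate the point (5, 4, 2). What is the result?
(1.148, 4.682, -4.664)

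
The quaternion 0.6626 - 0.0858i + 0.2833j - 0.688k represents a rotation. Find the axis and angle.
axis = (-0.1146, 0.3782, -0.9186), θ = 97°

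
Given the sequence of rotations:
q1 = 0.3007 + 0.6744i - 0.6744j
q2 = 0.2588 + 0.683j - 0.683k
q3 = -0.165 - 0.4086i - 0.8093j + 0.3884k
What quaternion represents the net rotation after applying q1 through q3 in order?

q2 · q1 = 0.5384 - 0.2861i - 0.4298j - 0.666k
q3 · q2 · q1 = -0.2949 + 0.5331i - 0.7481j + 0.2631k
-0.2949 + 0.5331i - 0.7481j + 0.2631k


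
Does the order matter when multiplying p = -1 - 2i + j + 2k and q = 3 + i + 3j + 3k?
Yes: pq = -10 - 10i + 8j - 4k ≠ -10 - 4i - 8j + 10k = qp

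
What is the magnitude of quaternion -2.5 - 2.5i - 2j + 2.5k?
4.77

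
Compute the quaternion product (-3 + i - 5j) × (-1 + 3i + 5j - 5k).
25 + 15i - 5j + 35k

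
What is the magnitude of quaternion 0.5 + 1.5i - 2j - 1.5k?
2.958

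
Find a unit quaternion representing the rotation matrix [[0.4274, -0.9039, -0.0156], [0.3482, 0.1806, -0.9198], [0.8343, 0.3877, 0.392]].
0.7071 + 0.4623i - 0.3005j + 0.4427k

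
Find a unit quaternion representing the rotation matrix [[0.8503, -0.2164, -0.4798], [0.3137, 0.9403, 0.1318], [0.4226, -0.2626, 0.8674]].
0.9563 - 0.1031i - 0.2359j + 0.1386k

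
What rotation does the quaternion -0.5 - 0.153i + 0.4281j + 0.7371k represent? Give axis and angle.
axis = (-0.1767, 0.4943, 0.8511), θ = 4π/3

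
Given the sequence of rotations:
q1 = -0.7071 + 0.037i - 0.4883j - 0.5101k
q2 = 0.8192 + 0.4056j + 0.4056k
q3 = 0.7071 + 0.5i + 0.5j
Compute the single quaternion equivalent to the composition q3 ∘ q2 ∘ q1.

q2 · q1 = -0.1743 + 0.0215i - 0.6718j - 0.7197k
q3 · q2 · q1 = 0.2019 - 0.4318i - 0.2023j - 0.8555k
0.2019 - 0.4318i - 0.2023j - 0.8555k


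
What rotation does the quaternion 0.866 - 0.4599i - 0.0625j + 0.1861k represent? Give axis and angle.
axis = (-0.9197, -0.125, 0.3722), θ = π/3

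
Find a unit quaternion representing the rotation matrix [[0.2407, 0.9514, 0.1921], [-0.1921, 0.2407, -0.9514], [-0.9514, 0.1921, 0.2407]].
0.6561 + 0.4357i + 0.4357j - 0.4357k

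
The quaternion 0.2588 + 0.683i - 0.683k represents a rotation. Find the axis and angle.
axis = (√2/2, 0, -√2/2), θ = 5π/6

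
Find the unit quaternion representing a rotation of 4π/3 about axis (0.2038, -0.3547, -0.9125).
-0.5 + 0.1765i - 0.3072j - 0.7902k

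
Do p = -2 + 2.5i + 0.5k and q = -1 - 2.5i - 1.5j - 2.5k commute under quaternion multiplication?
No: pq = 9.5 + 3.25i + 8j + 0.75k ≠ 9.5 + 1.75i - 2j + 8.25k = qp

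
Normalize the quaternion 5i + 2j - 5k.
0.6804i + 0.2722j - 0.6804k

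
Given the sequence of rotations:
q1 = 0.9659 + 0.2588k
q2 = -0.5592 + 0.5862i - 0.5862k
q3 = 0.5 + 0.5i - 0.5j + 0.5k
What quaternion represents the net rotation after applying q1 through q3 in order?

q2 · q1 = -0.3884 + 0.5662i - 0.1517j - 0.7109k
q3 · q2 · q1 = -0.1977 + 0.5202i + 0.7569j - 0.3424k
-0.1977 + 0.5202i + 0.7569j - 0.3424k


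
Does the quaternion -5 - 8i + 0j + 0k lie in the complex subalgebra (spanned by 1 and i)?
Yes. The quaternion -5 - 8i has j- and k-coefficients y = z = 0, so it lies in the complex subalgebra spanned by 1 and i.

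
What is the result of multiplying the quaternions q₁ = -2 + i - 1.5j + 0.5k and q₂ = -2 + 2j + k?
6.5 - 4.5i - 2j - k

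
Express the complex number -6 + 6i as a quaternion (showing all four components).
-6 + 6i + 0j + 0k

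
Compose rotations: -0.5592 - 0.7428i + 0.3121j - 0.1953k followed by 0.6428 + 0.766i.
0.2095 - 0.9058i + 0.3502j + 0.1135k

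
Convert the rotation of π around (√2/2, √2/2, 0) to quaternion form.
0.7071i + 0.7071j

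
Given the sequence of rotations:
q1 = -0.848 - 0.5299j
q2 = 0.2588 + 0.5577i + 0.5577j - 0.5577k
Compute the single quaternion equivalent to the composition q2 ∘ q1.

q2 · q1 = 0.0761 - 0.7685i - 0.6101j + 0.1774k
0.0761 - 0.7685i - 0.6101j + 0.1774k


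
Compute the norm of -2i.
2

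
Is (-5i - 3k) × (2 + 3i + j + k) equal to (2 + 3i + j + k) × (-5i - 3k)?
No: pq = 18 - 7i - 4j - 11k ≠ 18 - 13i + 4j - k = qp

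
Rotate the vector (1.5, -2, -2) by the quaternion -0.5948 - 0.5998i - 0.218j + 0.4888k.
(-0.391, 1.768, -2.64)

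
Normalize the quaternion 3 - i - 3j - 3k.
0.5669 - 0.189i - 0.5669j - 0.5669k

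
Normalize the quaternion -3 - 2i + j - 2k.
-0.7071 - 0.4714i + 0.2357j - 0.4714k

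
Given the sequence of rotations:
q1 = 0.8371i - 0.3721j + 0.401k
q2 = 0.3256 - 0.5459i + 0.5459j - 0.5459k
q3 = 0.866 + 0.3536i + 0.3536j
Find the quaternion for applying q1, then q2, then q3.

q2 · q1 = 0.879 + 0.2883i - 0.3592j - 0.1233k
q3 · q2 · q1 = 0.7863 + 0.5169i + 0.0433j - 0.3357k
0.7863 + 0.5169i + 0.0433j - 0.3357k


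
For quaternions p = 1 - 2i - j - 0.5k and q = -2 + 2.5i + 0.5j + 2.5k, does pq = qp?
No: pq = 4.75 + 4.25i + 6.25j + 5k ≠ 4.75 + 8.75i - 1.25j + 2k = qp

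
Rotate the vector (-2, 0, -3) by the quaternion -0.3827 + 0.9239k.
(1.414, 1.414, -3)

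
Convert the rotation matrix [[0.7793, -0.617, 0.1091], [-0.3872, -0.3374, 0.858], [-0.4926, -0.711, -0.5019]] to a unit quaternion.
-0.4848 + 0.8091i - 0.3103j - 0.1185k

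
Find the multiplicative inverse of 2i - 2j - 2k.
-0.1667i + 0.1667j + 0.1667k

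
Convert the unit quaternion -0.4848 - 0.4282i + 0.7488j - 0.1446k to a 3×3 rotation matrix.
[[-0.1632, -0.7815, -0.6022], [-0.5011, 0.5915, -0.6317], [0.8499, 0.1986, -0.4881]]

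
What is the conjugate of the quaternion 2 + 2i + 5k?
2 - 2i - 5k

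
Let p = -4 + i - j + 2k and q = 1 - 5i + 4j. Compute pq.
5 + 13i - 27j + k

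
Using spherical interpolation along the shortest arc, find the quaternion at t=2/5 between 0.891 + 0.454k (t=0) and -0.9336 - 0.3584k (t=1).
0.9092 + 0.4163k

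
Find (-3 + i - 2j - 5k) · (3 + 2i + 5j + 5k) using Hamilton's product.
24 + 12i - 36j - 21k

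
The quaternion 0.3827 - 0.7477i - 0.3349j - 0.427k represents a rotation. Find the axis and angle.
axis = (-0.8093, -0.3625, -0.4622), θ = 3π/4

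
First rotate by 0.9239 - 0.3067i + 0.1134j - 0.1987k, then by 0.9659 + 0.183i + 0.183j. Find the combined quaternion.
0.9278 - 0.1635i + 0.315j - 0.115k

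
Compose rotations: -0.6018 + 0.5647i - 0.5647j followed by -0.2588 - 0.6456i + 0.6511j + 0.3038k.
0.888 + 0.4139i - 0.0741j - 0.1859k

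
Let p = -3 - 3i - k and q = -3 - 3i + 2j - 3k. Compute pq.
-3 + 20i - 12j + 6k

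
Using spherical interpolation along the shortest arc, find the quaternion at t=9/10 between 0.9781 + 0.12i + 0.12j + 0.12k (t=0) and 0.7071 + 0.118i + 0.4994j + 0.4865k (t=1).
0.7478 + 0.1202i + 0.4675j + 0.4558k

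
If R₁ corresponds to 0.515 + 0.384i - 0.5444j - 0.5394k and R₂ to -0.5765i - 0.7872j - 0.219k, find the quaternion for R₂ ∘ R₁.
-0.3253 + 0.0085i - 0.8005j + 0.5033k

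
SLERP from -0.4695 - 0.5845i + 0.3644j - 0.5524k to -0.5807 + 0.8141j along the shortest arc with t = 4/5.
-0.6023 - 0.1364i + 0.7759j - 0.1289k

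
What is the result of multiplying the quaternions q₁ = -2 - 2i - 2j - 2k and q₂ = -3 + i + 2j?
12 + 8i + 4k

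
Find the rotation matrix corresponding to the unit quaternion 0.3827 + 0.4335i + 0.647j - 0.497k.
[[-0.3312, 0.9414, 0.0643], [0.1805, 0.1301, -0.9749], [-0.9261, -0.3113, -0.2131]]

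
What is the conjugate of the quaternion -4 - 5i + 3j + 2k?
-4 + 5i - 3j - 2k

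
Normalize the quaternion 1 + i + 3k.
0.3015 + 0.3015i + 0.9045k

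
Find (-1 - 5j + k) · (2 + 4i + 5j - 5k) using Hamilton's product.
28 + 16i - 11j + 27k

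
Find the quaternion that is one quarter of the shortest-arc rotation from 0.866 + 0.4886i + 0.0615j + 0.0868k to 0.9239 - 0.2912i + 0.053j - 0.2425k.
0.9498 + 0.3061i + 0.0639j + 0.0004k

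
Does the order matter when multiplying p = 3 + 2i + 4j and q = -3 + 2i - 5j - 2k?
Yes: pq = 7 - 8i - 23j - 24k ≠ 7 + 8i - 31j + 12k = qp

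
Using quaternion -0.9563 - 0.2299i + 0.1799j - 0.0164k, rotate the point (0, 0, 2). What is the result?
(-0.673, -0.891, 1.659)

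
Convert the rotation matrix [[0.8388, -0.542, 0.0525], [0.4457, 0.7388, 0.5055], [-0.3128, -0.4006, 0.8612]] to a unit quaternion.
0.9272 - 0.2443i + 0.0985j + 0.2663k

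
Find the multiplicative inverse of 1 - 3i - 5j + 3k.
0.0227 + 0.0682i + 0.1136j - 0.0682k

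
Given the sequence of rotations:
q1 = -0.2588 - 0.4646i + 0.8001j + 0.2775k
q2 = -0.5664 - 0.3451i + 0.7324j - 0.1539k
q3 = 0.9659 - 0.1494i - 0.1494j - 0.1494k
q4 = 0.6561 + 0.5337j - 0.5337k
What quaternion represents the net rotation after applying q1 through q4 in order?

q2 · q1 = -0.557 + 0.6788i - 0.4755j - 0.0532k
q3 · q2 · q1 = -0.5156 + 0.6758i - 0.4854j + 0.2043k
q4 · q3 · q2 · q1 = 0.0298 + 0.2934i - 0.9543j + 0.0485k
0.0298 + 0.2934i - 0.9543j + 0.0485k


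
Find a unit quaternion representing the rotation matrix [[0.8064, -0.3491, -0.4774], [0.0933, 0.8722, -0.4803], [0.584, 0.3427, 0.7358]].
0.9239 + 0.2227i - 0.2872j + 0.1197k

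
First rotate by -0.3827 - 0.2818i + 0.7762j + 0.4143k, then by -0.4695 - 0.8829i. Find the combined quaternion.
-0.0691 + 0.4702i + 0.0014j - 0.8798k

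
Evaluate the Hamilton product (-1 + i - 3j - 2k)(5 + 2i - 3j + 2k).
-12 - 9i - 18j - 9k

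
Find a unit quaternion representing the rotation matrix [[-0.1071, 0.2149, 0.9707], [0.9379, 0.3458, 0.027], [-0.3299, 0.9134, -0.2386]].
0.5 + 0.4432i + 0.6503j + 0.3615k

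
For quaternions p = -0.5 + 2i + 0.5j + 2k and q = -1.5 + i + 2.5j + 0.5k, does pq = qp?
No: pq = -3.5 - 8.25i - j + 1.25k ≠ -3.5 + 1.25i - 3j - 7.75k = qp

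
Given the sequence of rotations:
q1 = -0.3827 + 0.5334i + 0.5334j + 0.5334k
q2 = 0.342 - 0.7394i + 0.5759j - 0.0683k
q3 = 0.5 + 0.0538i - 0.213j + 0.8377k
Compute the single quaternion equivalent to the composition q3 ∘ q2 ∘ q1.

q2 · q1 = -0.0072 + 0.809i + 0.32j - 0.493k
q3 · q2 · q1 = 0.434 + 0.2411i + 0.8658j - 0.063k
0.434 + 0.2411i + 0.8658j - 0.063k


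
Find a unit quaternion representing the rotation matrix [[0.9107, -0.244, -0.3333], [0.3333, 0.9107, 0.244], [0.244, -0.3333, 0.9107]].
0.9659 - 0.1494i - 0.1494j + 0.1494k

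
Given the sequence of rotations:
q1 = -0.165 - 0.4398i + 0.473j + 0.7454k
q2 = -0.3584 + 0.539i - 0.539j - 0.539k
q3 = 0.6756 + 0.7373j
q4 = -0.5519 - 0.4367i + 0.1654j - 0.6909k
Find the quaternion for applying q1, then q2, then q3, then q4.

q2 · q1 = 0.9529 - 0.0781i - 0.2453j - 0.1603k
q3 · q2 · q1 = 0.8246 - 0.171i + 0.5368j - 0.0507k
q4 · q3 · q2 · q1 = -0.6536 + 0.0968i - 0.0639j - 0.7479k
-0.6536 + 0.0968i - 0.0639j - 0.7479k


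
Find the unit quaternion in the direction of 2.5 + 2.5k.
0.7071 + 0.7071k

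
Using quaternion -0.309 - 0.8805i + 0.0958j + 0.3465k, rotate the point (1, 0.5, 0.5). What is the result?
(0.43, -1.017, -0.53)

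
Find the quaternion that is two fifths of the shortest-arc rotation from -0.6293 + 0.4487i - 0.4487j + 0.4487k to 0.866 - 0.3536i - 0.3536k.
-0.7498 + 0.4247i - 0.2775j + 0.4247k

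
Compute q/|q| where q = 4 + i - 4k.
0.6963 + 0.1741i - 0.6963k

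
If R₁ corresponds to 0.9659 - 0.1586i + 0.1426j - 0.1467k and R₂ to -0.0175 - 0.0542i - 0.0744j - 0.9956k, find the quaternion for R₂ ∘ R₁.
-0.1609 + 0.1033i + 0.0756j - 0.9786k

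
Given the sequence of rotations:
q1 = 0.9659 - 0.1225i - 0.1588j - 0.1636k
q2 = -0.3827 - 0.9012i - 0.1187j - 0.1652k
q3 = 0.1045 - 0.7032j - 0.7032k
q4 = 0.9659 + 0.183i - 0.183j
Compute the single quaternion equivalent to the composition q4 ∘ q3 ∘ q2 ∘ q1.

q2 · q1 = -0.5259 - 0.8304i - 0.1811j + 0.0316k
q3 · q2 · q1 = -0.1601 - 0.2363i + 0.9348j - 0.2108k
q4 · q3 · q2 · q1 = 0.0597 - 0.219i + 0.9708j - 0.0758k
0.0597 - 0.219i + 0.9708j - 0.0758k


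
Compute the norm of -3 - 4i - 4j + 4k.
√57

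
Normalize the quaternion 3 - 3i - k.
0.6882 - 0.6882i - 0.2294k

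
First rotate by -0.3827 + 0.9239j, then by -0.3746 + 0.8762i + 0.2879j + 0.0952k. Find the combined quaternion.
-0.1226 - 0.4233i - 0.4563j + 0.7731k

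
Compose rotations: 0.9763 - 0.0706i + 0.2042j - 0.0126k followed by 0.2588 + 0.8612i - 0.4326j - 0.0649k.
0.401 + 0.8412i - 0.3541j + 0.0787k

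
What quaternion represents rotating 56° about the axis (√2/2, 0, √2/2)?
0.8829 + 0.332i + 0.332k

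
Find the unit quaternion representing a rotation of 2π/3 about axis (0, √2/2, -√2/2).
0.5 + 0.6124j - 0.6124k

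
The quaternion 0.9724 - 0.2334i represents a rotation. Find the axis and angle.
axis = (-1, 0, 0), θ = 27°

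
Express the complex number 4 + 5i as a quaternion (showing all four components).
4 + 5i + 0j + 0k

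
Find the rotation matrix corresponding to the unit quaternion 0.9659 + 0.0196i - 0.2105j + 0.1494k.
[[0.8667, -0.2969, -0.4008], [0.2804, 0.9546, -0.1008], [0.4125, -0.025, 0.9106]]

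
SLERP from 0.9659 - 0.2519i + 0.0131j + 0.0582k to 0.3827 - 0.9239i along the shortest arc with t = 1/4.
0.8831 - 0.4668i + 0.0105j + 0.0466k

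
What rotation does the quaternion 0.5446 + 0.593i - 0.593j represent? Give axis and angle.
axis = (√2/2, -√2/2, 0), θ = 114°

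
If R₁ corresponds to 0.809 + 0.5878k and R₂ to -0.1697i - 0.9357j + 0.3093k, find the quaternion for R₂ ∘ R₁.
-0.1818 - 0.6873i - 0.6572j + 0.2502k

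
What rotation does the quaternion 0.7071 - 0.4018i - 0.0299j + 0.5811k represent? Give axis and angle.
axis = (-0.5682, -0.0423, 0.8218), θ = π/2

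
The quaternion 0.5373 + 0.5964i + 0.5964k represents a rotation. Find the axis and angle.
axis = (√2/2, 0, √2/2), θ = 115°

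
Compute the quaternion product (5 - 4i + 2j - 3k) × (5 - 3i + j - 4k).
-1 - 40i + 8j - 33k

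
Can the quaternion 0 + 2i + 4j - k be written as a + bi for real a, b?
No. The quaternion 2i + 4j - k has j-coefficient y = 4 and k-coefficient z = -1, not both zero, so it does not lie in the complex subalgebra spanned by 1 and i.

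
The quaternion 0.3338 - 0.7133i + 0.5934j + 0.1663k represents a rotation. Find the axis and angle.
axis = (-0.7567, 0.6295, 0.1764), θ = 141°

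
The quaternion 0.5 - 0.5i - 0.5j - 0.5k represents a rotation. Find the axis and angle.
axis = (-√3/3, -√3/3, -√3/3), θ = 2π/3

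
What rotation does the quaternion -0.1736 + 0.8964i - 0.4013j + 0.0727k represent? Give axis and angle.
axis = (0.9102, -0.4075, 0.0738), θ = 200°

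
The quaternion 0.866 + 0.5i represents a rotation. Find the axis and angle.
axis = (1, 0, 0), θ = π/3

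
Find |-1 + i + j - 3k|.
√12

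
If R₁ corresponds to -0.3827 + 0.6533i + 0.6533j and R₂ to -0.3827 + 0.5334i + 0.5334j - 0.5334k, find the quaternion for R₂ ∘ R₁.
-0.5505 - 0.1057i - 0.8026j + 0.2041k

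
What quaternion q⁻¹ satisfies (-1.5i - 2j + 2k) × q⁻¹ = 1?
0.1463i + 0.1951j - 0.1951k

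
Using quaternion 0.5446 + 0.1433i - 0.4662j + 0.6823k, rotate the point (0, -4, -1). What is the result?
(3.819, 0.681, 1.396)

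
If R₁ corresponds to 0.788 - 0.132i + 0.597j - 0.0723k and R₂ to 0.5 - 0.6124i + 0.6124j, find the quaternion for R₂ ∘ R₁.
-0.0524 - 0.5928i + 0.7368j - 0.3209k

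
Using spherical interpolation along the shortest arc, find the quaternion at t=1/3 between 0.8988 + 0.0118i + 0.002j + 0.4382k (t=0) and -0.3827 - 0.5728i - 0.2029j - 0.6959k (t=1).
0.7854 + 0.2219i + 0.077j + 0.5727k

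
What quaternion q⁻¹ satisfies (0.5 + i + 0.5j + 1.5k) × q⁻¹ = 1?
0.1333 - 0.2667i - 0.1333j - 0.4k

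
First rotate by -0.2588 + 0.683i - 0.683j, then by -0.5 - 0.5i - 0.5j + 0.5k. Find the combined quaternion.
0.1294 + 0.1294i + 0.8124j + 0.5536k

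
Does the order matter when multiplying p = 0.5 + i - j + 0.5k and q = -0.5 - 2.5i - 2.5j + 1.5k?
Yes: pq = -1 - 2i - 3.5j - 4.5k ≠ -1 - 1.5i + 2j + 5.5k = qp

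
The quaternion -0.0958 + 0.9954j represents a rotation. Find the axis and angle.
axis = (0, 1, 0), θ = 191°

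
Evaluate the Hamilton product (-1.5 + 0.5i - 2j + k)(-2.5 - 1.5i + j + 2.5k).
4 - 5i + 0.75j - 8.75k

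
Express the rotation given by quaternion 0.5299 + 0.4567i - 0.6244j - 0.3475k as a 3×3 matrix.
[[-0.0213, -0.202, -0.9791], [-0.9386, 0.3413, -0.0501], [0.3443, 0.918, -0.1969]]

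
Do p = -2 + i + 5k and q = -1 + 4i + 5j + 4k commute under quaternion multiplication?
No: pq = -22 - 34i + 6j - 8k ≠ -22 + 16i - 26j - 18k = qp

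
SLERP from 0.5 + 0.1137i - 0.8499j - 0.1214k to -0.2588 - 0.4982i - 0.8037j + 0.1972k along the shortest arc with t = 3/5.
0.0602 - 0.2868i - 0.953j + 0.0773k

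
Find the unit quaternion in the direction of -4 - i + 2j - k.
-0.8528 - 0.2132i + 0.4264j - 0.2132k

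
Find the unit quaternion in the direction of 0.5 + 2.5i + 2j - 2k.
0.1313 + 0.6565i + 0.5252j - 0.5252k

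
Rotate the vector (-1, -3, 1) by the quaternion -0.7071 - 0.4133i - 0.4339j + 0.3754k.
(-2.707, -1.868, 0.43)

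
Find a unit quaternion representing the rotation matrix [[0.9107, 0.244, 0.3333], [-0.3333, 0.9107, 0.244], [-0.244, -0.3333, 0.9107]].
0.9659 - 0.1494i + 0.1494j - 0.1494k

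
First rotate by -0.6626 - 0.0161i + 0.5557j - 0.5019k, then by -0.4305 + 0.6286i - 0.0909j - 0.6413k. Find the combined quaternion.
0.024 - 0.0076i + 0.1468j + 0.9888k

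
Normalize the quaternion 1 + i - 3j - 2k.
0.2582 + 0.2582i - 0.7746j - 0.5164k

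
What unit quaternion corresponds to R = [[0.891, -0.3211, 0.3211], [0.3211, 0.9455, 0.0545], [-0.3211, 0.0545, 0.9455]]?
0.9724 + 0.1651j + 0.1651k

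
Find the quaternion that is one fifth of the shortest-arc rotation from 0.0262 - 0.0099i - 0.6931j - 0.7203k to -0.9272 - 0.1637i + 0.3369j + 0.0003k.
0.2722 + 0.035i - 0.7121j - 0.6462k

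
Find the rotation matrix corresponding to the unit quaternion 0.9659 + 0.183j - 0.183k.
[[0.866, 0.3535, 0.3535], [-0.3535, 0.933, -0.067], [-0.3535, -0.067, 0.933]]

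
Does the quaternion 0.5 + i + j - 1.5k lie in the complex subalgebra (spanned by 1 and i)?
No. The quaternion 0.5 + i + j - 1.5k has j-coefficient y = 1 and k-coefficient z = -1.5, not both zero, so it does not lie in the complex subalgebra spanned by 1 and i.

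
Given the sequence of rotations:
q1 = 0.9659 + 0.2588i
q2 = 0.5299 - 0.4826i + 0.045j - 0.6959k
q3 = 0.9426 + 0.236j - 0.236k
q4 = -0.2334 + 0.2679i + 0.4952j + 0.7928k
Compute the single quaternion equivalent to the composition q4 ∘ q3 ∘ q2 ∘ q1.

q2 · q1 = 0.6367 - 0.329i - 0.1366j - 0.6838k
q3 · q2 · q1 = 0.471 - 0.5037i + 0.0991j - 0.7172k
q4 · q3 · q2 · q1 = 0.5445 - 0.19i + 0.0029j + 0.8168k
0.5445 - 0.19i + 0.0029j + 0.8168k


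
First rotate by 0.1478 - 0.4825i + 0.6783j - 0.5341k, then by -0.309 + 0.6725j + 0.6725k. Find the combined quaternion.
-0.1426 - 0.6662i - 0.4347j + 0.5889k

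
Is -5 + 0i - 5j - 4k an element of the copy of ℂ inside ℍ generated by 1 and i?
No. The quaternion -5 - 5j - 4k has j-coefficient y = -5 and k-coefficient z = -4, not both zero, so it does not lie in the complex subalgebra spanned by 1 and i.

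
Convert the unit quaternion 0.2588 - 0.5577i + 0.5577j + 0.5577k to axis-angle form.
axis = (-√3/3, √3/3, √3/3), θ = 5π/6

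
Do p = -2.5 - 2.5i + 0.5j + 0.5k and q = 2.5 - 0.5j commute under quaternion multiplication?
No: pq = -6 - 6i + 2.5j + 2.5k ≠ -6 - 6.5i + 2.5j = qp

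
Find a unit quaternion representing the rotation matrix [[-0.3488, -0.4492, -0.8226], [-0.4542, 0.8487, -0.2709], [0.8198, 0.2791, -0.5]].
-0.5 - 0.275i + 0.8212j + 0.0025k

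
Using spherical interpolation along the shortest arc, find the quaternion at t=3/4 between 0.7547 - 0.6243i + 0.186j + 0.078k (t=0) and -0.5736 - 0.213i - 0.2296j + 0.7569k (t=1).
0.739 - 0.023i + 0.2576j - 0.622k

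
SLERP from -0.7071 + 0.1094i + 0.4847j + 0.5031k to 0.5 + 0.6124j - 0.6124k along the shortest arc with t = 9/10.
-0.5637 + 0.014i - 0.5172j + 0.6439k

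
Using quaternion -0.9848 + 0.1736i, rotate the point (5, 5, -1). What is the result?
(5, 4.357, -2.649)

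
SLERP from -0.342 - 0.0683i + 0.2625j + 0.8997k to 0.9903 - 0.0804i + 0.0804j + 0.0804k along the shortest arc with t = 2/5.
-0.769 - 0.0084i + 0.1515j + 0.621k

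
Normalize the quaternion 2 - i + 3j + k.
0.5164 - 0.2582i + 0.7746j + 0.2582k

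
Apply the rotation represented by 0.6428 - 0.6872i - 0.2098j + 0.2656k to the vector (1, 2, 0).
(0.665, 0.459, -2.085)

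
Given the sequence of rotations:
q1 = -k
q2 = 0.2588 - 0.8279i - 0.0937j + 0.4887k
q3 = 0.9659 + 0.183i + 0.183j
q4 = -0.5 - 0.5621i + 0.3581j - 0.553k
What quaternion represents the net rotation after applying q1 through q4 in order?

q2 · q1 = 0.4887 + 0.0937i - 0.8279j - 0.2588k
q3 · q2 · q1 = 0.6064 + 0.1326i - 0.6629j - 0.4186k
q4 · q3 · q2 · q1 = -0.2228 - 0.9236i + 0.24j + 0.1991k
-0.2228 - 0.9236i + 0.24j + 0.1991k


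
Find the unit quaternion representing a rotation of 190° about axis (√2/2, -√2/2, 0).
-0.0872 + 0.7044i - 0.7044j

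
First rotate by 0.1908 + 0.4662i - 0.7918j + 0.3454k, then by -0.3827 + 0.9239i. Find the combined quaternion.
-0.5037 - 0.0021i - 0.0161j - 0.8637k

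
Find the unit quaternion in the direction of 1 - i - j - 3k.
0.2887 - 0.2887i - 0.2887j - 0.866k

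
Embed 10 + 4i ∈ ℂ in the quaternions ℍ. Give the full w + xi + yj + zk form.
10 + 4i + 0j + 0k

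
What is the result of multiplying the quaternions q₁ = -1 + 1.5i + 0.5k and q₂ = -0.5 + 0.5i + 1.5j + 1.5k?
-1 - 2i - 3.5j + 0.5k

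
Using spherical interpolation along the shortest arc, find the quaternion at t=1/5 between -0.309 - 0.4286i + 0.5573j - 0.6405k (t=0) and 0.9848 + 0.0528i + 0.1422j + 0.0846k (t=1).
-0.5331 - 0.3949i + 0.4581j - 0.5916k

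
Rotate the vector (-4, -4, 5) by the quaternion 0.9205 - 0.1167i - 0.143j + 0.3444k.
(-2.203, -5.03, 5.181)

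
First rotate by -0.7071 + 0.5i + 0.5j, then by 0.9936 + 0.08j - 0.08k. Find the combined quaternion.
-0.7426 + 0.5368i + 0.4002j + 0.0166k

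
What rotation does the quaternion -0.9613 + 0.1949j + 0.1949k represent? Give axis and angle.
axis = (0, √2/2, √2/2), θ = 328°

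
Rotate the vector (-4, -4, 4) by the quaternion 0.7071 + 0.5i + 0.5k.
(2.828, -5.657, -2.828)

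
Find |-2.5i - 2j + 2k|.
3.775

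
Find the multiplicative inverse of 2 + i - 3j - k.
0.1333 - 0.0667i + 0.2j + 0.0667k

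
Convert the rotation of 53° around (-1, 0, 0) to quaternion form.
0.8949 - 0.4462i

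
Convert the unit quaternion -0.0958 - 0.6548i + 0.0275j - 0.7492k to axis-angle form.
axis = (-0.6578, 0.0276, -0.7527), θ = 191°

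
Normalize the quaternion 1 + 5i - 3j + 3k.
0.1508 + 0.7538i - 0.4523j + 0.4523k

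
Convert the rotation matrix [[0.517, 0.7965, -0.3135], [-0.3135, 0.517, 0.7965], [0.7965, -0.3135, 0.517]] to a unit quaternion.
0.7986 - 0.3475i - 0.3475j - 0.3475k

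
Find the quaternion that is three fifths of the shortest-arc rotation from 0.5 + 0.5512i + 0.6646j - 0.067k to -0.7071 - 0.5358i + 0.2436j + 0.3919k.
0.7118 + 0.6199i + 0.1459j - 0.2963k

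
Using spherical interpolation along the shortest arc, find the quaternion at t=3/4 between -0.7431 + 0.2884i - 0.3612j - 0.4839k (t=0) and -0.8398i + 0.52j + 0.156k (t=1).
-0.2216 + 0.7709i - 0.5318j - 0.2715k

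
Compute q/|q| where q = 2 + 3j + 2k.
0.4851 + 0.7276j + 0.4851k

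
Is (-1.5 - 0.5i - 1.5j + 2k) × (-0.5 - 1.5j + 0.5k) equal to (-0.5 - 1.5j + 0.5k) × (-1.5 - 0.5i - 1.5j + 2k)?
No: pq = -2.5 + 2.5i + 3.25j - k ≠ -2.5 - 2i + 2.75j - 2.5k = qp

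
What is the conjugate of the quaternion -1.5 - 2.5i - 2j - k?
-1.5 + 2.5i + 2j + k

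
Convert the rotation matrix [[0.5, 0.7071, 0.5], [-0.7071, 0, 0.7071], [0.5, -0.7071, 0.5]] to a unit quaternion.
0.7071 - 0.5i - 0.5k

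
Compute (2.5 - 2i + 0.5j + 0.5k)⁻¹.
0.2326 + 0.186i - 0.0465j - 0.0465k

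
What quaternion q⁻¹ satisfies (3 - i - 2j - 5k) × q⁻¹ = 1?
0.0769 + 0.0256i + 0.0513j + 0.1282k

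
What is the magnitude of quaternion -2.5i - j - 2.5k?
3.674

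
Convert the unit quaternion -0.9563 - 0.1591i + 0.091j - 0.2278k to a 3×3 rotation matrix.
[[0.8797, -0.4646, -0.1016], [0.4067, 0.8456, -0.3458], [0.2465, 0.2628, 0.9328]]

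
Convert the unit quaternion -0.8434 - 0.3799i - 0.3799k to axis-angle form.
axis = (-√2/2, 0, -√2/2), θ = 295°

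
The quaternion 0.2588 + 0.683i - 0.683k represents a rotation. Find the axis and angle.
axis = (√2/2, 0, -√2/2), θ = 5π/6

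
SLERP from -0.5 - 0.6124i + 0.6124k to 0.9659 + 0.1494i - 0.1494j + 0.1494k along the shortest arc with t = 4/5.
-0.9521 - 0.2766i + 0.1286j + 0.0195k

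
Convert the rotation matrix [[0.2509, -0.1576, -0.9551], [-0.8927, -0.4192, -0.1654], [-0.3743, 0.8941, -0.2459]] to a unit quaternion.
0.3827 + 0.6921i - 0.3794j - 0.4802k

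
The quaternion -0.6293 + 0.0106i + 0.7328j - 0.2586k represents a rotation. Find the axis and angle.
axis = (0.0136, 0.9429, -0.3327), θ = 258°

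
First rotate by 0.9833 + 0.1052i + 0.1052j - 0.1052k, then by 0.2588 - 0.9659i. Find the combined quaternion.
0.3561 - 0.9225i - 0.0744j - 0.1288k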